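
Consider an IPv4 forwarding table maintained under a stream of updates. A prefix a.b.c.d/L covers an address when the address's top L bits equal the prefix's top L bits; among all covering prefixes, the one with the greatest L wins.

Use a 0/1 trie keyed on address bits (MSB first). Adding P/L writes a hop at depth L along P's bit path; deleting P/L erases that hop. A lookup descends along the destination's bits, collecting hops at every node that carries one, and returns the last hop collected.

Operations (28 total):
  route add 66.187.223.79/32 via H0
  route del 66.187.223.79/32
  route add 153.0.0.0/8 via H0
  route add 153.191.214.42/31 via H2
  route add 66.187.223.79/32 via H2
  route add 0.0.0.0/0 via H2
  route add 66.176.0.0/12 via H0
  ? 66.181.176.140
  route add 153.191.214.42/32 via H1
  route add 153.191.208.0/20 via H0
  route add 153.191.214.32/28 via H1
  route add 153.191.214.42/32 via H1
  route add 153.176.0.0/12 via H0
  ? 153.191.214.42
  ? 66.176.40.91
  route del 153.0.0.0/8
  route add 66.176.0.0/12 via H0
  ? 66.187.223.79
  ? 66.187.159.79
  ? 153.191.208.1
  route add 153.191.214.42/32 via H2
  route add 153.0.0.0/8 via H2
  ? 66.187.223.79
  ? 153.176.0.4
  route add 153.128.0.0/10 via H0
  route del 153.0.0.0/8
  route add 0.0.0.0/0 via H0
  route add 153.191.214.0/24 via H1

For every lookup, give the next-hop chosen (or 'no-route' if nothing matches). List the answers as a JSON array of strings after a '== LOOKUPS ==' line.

Apply in order:
  add 66.187.223.79/32 -> H0 at depth 32
  del 66.187.223.79/32 (clear depth 32)
  add 153.0.0.0/8 -> H0 at depth 8
  add 153.191.214.42/31 -> H2 at depth 31
  add 66.187.223.79/32 -> H2 at depth 32
  add 0.0.0.0/0 -> H2 at depth 0
  add 66.176.0.0/12 -> H0 at depth 12
  Q 66.181.176.140: descend 010000101011 ; hops seen [H2,H0] ; pick H0
  add 153.191.214.42/32 -> H1 at depth 32
  add 153.191.208.0/20 -> H0 at depth 20
  add 153.191.214.32/28 -> H1 at depth 28
  add 153.191.214.42/32 -> H1 at depth 32
  add 153.176.0.0/12 -> H0 at depth 12
  Q 153.191.214.42: descend 10011001101111111101011000101010 ; hops seen [H2,H0,H0,H0,H1,H2,H1] ; pick H1
  Q 66.176.40.91: descend 010000101011 ; hops seen [H2,H0] ; pick H0
  del 153.0.0.0/8 (clear depth 8)
  add 66.176.0.0/12 -> H0 at depth 12
  Q 66.187.223.79: descend 01000010101110111101111101001111 ; hops seen [H2,H0,H2] ; pick H2
  Q 66.187.159.79: descend 01000010101110111 ; hops seen [H2,H0] ; pick H0
  Q 153.191.208.1: descend 100110011011111111010 ; hops seen [H2,H0,H0] ; pick H0
  add 153.191.214.42/32 -> H2 at depth 32
  add 153.0.0.0/8 -> H2 at depth 8
  Q 66.187.223.79: descend 01000010101110111101111101001111 ; hops seen [H2,H0,H2] ; pick H2
  Q 153.176.0.4: descend 100110011011 ; hops seen [H2,H2,H0] ; pick H0
  add 153.128.0.0/10 -> H0 at depth 10
  del 153.0.0.0/8 (clear depth 8)
  add 0.0.0.0/0 -> H0 at depth 0
  add 153.191.214.0/24 -> H1 at depth 24

== LOOKUPS ==
["H0","H1","H0","H2","H0","H0","H2","H0"]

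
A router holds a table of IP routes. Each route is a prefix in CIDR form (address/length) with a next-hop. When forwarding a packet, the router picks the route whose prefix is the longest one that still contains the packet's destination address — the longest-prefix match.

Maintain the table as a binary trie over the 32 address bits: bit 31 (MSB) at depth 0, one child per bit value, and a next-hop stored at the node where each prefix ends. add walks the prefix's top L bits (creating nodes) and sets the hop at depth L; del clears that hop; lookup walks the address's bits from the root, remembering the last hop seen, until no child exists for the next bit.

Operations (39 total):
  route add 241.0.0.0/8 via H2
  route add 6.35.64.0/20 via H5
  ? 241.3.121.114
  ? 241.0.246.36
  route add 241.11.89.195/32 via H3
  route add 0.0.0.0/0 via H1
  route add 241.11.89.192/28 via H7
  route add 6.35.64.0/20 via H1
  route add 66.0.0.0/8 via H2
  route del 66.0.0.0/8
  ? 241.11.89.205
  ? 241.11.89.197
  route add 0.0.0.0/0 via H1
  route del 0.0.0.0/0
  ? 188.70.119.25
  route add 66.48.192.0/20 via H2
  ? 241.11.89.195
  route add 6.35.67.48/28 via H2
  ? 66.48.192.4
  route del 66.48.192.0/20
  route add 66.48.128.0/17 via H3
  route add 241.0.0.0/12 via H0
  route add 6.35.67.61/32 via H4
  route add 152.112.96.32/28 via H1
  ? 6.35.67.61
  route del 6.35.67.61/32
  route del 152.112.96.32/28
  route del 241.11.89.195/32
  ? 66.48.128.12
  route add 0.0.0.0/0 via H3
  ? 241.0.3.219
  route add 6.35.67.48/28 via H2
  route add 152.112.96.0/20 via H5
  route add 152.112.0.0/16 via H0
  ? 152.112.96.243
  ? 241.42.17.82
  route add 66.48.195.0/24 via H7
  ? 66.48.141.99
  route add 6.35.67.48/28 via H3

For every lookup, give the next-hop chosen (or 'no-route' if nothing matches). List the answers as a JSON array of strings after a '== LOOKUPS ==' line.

Apply in order:
  add 241.0.0.0/8 -> H2 at depth 8
  add 6.35.64.0/20 -> H5 at depth 20
  lookup 241.3.121.114: bits 11110001 walk d0:-→d1:-→d2:-→d3:-→d4:-→d5:-→d6:-→d7:-→d8:H2 -> H2
  lookup 241.0.246.36: bits 11110001 walk d0:-→d1:-→d2:-→d3:-→d4:-→d5:-→d6:-→d7:-→d8:H2 -> H2
  add 241.11.89.195/32 -> H3 at depth 32
  add 0.0.0.0/0 -> H1 at depth 0
  add 241.11.89.192/28 -> H7 at depth 28
  add 6.35.64.0/20 -> H1 at depth 20
  add 66.0.0.0/8 -> H2 at depth 8
  del 66.0.0.0/8 (clear depth 8)
  lookup 241.11.89.205: bits 1111000100001011010110011100 walk d0:H1→d1:-→d2:-→d3:-→d4:-→d5:-→d6:-→d7:-→d8:H2→d9:-→d10:-→d11:-→d12:-→d13:-→d14:-→d15:-→d16:-→d17:-→d18:-→d19:-→d20:-→d21:-→d22:-→d23:-→d24:-→d25:-→d26:-→d27:-→d28:H7 -> H7
  lookup 241.11.89.197: bits 11110001000010110101100111000 walk d0:H1→d1:-→d2:-→d3:-→d4:-→d5:-→d6:-→d7:-→d8:H2→d9:-→d10:-→d11:-→d12:-→d13:-→d14:-→d15:-→d16:-→d17:-→d18:-→d19:-→d20:-→d21:-→d22:-→d23:-→d24:-→d25:-→d26:-→d27:-→d28:H7→d29:- -> H7
  add 0.0.0.0/0 -> H1 at depth 0
  del 0.0.0.0/0 (clear depth 0)
  lookup 188.70.119.25: bits 1 walk d0:-→d1:- -> no-route
  add 66.48.192.0/20 -> H2 at depth 20
  lookup 241.11.89.195: bits 11110001000010110101100111000011 walk d0:-→d1:-→d2:-→d3:-→d4:-→d5:-→d6:-→d7:-→d8:H2→d9:-→d10:-→d11:-→d12:-→d13:-→d14:-→d15:-→d16:-→d17:-→d18:-→d19:-→d20:-→d21:-→d22:-→d23:-→d24:-→d25:-→d26:-→d27:-→d28:H7→d29:-→d30:-→d31:-→d32:H3 -> H3
  add 6.35.67.48/28 -> H2 at depth 28
  lookup 66.48.192.4: bits 01000010001100001100 walk d0:-→d1:-→d2:-→d3:-→d4:-→d5:-→d6:-→d7:-→d8:-→d9:-→d10:-→d11:-→d12:-→d13:-→d14:-→d15:-→d16:-→d17:-→d18:-→d19:-→d20:H2 -> H2
  del 66.48.192.0/20 (clear depth 20)
  add 66.48.128.0/17 -> H3 at depth 17
  add 241.0.0.0/12 -> H0 at depth 12
  add 6.35.67.61/32 -> H4 at depth 32
  add 152.112.96.32/28 -> H1 at depth 28
  lookup 6.35.67.61: bits 00000110001000110100001100111101 walk d0:-→d1:-→d2:-→d3:-→d4:-→d5:-→d6:-→d7:-→d8:-→d9:-→d10:-→d11:-→d12:-→d13:-→d14:-→d15:-→d16:-→d17:-→d18:-→d19:-→d20:H1→d21:-→d22:-→d23:-→d24:-→d25:-→d26:-→d27:-→d28:H2→d29:-→d30:-→d31:-→d32:H4 -> H4
  del 6.35.67.61/32 (clear depth 32)
  del 152.112.96.32/28 (clear depth 28)
  del 241.11.89.195/32 (clear depth 32)
  lookup 66.48.128.12: bits 01000010001100001 walk d0:-→d1:-→d2:-→d3:-→d4:-→d5:-→d6:-→d7:-→d8:-→d9:-→d10:-→d11:-→d12:-→d13:-→d14:-→d15:-→d16:-→d17:H3 -> H3
  add 0.0.0.0/0 -> H3 at depth 0
  lookup 241.0.3.219: bits 111100010000 walk d0:H3→d1:-→d2:-→d3:-→d4:-→d5:-→d6:-→d7:-→d8:H2→d9:-→d10:-→d11:-→d12:H0 -> H0
  add 6.35.67.48/28 -> H2 at depth 28
  add 152.112.96.0/20 -> H5 at depth 20
  add 152.112.0.0/16 -> H0 at depth 16
  lookup 152.112.96.243: bits 100110000111000001100000 walk d0:H3→d1:-→d2:-→d3:-→d4:-→d5:-→d6:-→d7:-→d8:-→d9:-→d10:-→d11:-→d12:-→d13:-→d14:-→d15:-→d16:H0→d17:-→d18:-→d19:-→d20:H5→d21:-→d22:-→d23:-→d24:- -> H5
  lookup 241.42.17.82: bits 1111000100 walk d0:H3→d1:-→d2:-→d3:-→d4:-→d5:-→d6:-→d7:-→d8:H2→d9:-→d10:- -> H2
  add 66.48.195.0/24 -> H7 at depth 24
  lookup 66.48.141.99: bits 01000010001100001 walk d0:H3→d1:-→d2:-→d3:-→d4:-→d5:-→d6:-→d7:-→d8:-→d9:-→d10:-→d11:-→d12:-→d13:-→d14:-→d15:-→d16:-→d17:H3 -> H3
  add 6.35.67.48/28 -> H3 at depth 28

== LOOKUPS ==
["H2","H2","H7","H7","no-route","H3","H2","H4","H3","H0","H5","H2","H3"]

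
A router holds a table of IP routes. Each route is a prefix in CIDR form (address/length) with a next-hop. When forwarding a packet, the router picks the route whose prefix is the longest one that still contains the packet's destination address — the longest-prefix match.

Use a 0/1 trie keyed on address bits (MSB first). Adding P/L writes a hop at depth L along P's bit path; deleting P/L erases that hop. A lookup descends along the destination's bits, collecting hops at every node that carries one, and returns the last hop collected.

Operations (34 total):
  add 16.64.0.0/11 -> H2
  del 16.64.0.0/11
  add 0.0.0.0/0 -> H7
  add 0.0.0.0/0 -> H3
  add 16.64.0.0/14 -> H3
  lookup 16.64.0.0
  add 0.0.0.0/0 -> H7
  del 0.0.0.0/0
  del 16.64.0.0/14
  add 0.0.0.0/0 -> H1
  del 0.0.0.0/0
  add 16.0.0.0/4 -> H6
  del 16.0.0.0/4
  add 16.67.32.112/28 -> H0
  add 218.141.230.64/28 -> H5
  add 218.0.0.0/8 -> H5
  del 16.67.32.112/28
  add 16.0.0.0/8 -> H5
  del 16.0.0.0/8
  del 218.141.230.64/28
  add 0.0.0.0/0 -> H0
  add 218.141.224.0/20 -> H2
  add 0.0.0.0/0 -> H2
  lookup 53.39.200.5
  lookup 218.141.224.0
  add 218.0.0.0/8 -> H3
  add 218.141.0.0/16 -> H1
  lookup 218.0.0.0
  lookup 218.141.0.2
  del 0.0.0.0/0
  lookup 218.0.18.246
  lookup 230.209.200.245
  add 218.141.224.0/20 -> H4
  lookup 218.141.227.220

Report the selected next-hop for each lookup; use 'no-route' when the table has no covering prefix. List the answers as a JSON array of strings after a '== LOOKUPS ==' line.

Process each operation:
  add 16.64.0.0/11 -> H2 at depth 11
  - 16.64.0.0/11 clear@11
  add 0.0.0.0/0 -> H7 at depth 0
  add 0.0.0.0/0 -> H3 at depth 0
  add 16.64.0.0/14 -> H3 at depth 14
  ? 16.64.0.0  path d0:H3→d1:-→d2:-→d3:-→d4:-→d5:-→d6:-→d7:-→d8:-→d9:-→d10:-→d11:-→d12:-→d13:-→d14:H3  best=H3
  add 0.0.0.0/0 -> H7 at depth 0
  - 0.0.0.0/0 clear@0
  - 16.64.0.0/14 clear@14
  add 0.0.0.0/0 -> H1 at depth 0
  - 0.0.0.0/0 clear@0
  add 16.0.0.0/4 -> H6 at depth 4
  - 16.0.0.0/4 clear@4
  add 16.67.32.112/28 -> H0 at depth 28
  add 218.141.230.64/28 -> H5 at depth 28
  add 218.0.0.0/8 -> H5 at depth 8
  - 16.67.32.112/28 clear@28
  add 16.0.0.0/8 -> H5 at depth 8
  - 16.0.0.0/8 clear@8
  - 218.141.230.64/28 clear@28
  add 0.0.0.0/0 -> H0 at depth 0
  add 218.141.224.0/20 -> H2 at depth 20
  add 0.0.0.0/0 -> H2 at depth 0
  ? 53.39.200.5  path d0:H2→d1:-→d2:-  best=H2
  ? 218.141.224.0  path d0:H2→d1:-→d2:-→d3:-→d4:-→d5:-→d6:-→d7:-→d8:H5→d9:-→d10:-→d11:-→d12:-→d13:-→d14:-→d15:-→d16:-→d17:-→d18:-→d19:-→d20:H2→d21:-  best=H2
  add 218.0.0.0/8 -> H3 at depth 8
  add 218.141.0.0/16 -> H1 at depth 16
  ? 218.0.0.0  path d0:H2→d1:-→d2:-→d3:-→d4:-→d5:-→d6:-→d7:-→d8:H3  best=H3
  ? 218.141.0.2  path d0:H2→d1:-→d2:-→d3:-→d4:-→d5:-→d6:-→d7:-→d8:H3→d9:-→d10:-→d11:-→d12:-→d13:-→d14:-→d15:-→d16:H1  best=H1
  - 0.0.0.0/0 clear@0
  ? 218.0.18.246  path d0:-→d1:-→d2:-→d3:-→d4:-→d5:-→d6:-→d7:-→d8:H3  best=H3
  ? 230.209.200.245  path d0:-→d1:-→d2:-  best=no-route
  add 218.141.224.0/20 -> H4 at depth 20
  ? 218.141.227.220  path d0:-→d1:-→d2:-→d3:-→d4:-→d5:-→d6:-→d7:-→d8:H3→d9:-→d10:-→d11:-→d12:-→d13:-→d14:-→d15:-→d16:H1→d17:-→d18:-→d19:-→d20:H4→d21:-  best=H4

== LOOKUPS ==
["H3","H2","H2","H3","H1","H3","no-route","H4"]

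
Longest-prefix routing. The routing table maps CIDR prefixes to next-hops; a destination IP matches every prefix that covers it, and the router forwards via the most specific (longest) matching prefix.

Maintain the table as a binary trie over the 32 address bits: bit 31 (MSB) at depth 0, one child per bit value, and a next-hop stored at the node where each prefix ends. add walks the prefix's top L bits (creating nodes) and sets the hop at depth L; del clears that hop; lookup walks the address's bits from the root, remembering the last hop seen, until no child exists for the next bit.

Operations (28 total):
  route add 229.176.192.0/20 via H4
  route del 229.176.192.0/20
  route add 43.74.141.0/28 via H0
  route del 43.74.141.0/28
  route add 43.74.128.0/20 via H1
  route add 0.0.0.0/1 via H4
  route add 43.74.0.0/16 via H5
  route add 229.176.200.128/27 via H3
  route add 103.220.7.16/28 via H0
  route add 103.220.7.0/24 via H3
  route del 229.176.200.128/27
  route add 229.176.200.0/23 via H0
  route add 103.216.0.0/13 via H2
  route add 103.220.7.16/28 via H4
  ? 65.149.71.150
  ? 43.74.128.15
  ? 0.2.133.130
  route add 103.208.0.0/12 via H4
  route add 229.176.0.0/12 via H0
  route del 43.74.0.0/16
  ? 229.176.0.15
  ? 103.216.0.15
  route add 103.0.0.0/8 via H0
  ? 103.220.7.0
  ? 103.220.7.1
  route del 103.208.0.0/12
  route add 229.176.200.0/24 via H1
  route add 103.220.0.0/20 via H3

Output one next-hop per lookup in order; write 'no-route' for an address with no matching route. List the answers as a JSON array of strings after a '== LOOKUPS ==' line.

Trace:
  add 229.176.192.0/20 -> H4 at depth 20
  del 229.176.192.0/20 (clear depth 20)
  add 43.74.141.0/28 -> H0 at depth 28
  del 43.74.141.0/28 (clear depth 28)
  add 43.74.128.0/20 -> H1 at depth 20
  add 0.0.0.0/1 -> H4 at depth 1
  add 43.74.0.0/16 -> H5 at depth 16
  add 229.176.200.128/27 -> H3 at depth 27
  add 103.220.7.16/28 -> H0 at depth 28
  add 103.220.7.0/24 -> H3 at depth 24
  del 229.176.200.128/27 (clear depth 27)
  add 229.176.200.0/23 -> H0 at depth 23
  add 103.216.0.0/13 -> H2 at depth 13
  add 103.220.7.16/28 -> H4 at depth 28
  Q 65.149.71.150: descend 01 ; hops seen [H4] ; pick H4
  Q 43.74.128.15: descend 00101011010010101000 ; hops seen [H4,H5,H1] ; pick H1
  Q 0.2.133.130: descend 00 ; hops seen [H4] ; pick H4
  add 103.208.0.0/12 -> H4 at depth 12
  add 229.176.0.0/12 -> H0 at depth 12
  del 43.74.0.0/16 (clear depth 16)
  Q 229.176.0.15: descend 1110010110110000 ; hops seen [H0] ; pick H0
  Q 103.216.0.15: descend 0110011111011 ; hops seen [H4,H4,H2] ; pick H2
  add 103.0.0.0/8 -> H0 at depth 8
  Q 103.220.7.0: descend 011001111101110000000111000 ; hops seen [H4,H0,H4,H2,H3] ; pick H3
  Q 103.220.7.1: descend 011001111101110000000111000 ; hops seen [H4,H0,H4,H2,H3] ; pick H3
  del 103.208.0.0/12 (clear depth 12)
  add 229.176.200.0/24 -> H1 at depth 24
  add 103.220.0.0/20 -> H3 at depth 20

== LOOKUPS ==
["H4","H1","H4","H0","H2","H3","H3"]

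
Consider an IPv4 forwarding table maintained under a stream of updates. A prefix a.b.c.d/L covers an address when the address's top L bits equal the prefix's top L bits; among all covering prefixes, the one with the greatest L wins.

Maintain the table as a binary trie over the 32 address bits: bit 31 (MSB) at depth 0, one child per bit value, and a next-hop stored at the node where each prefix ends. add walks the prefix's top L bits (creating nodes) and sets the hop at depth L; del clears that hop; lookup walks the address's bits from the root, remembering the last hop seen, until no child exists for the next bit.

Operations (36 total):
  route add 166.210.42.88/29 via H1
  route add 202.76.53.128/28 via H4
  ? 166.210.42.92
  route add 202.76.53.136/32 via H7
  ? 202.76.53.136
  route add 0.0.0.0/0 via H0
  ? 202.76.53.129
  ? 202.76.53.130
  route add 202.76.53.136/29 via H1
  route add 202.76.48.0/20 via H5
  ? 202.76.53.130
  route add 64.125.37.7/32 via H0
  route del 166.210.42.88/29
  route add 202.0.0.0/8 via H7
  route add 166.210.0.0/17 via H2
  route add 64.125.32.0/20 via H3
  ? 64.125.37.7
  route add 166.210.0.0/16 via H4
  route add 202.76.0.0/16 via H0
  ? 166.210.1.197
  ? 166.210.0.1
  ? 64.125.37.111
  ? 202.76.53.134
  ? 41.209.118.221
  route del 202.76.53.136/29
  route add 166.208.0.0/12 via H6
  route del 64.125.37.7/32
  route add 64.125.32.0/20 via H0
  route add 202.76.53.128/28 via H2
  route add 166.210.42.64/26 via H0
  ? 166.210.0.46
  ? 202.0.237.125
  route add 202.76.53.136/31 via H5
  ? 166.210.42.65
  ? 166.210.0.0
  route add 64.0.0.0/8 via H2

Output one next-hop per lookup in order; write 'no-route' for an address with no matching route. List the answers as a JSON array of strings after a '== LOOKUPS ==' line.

Trace:
  + 166.210.42.88/29 (H1) depth=29
  + 202.76.53.128/28 (H4) depth=28
  Q 166.210.42.92: descend 10100110110100100010101001011 ; hops seen [H1] ; pick H1
  + 202.76.53.136/32 (H7) depth=32
  Q 202.76.53.136: descend 11001010010011000011010110001000 ; hops seen [H4,H7] ; pick H7
  + 0.0.0.0/0 (H0) depth=0
  Q 202.76.53.129: descend 1100101001001100001101011000 ; hops seen [H0,H4] ; pick H4
  Q 202.76.53.130: descend 1100101001001100001101011000 ; hops seen [H0,H4] ; pick H4
  + 202.76.53.136/29 (H1) depth=29
  + 202.76.48.0/20 (H5) depth=20
  Q 202.76.53.130: descend 1100101001001100001101011000 ; hops seen [H0,H5,H4] ; pick H4
  + 64.125.37.7/32 (H0) depth=32
  del 166.210.42.88/29 (clear depth 29)
  + 202.0.0.0/8 (H7) depth=8
  + 166.210.0.0/17 (H2) depth=17
  + 64.125.32.0/20 (H3) depth=20
  Q 64.125.37.7: descend 01000000011111010010010100000111 ; hops seen [H0,H3,H0] ; pick H0
  + 166.210.0.0/16 (H4) depth=16
  + 202.76.0.0/16 (H0) depth=16
  Q 166.210.1.197: descend 101001101101001000 ; hops seen [H0,H4,H2] ; pick H2
  Q 166.210.0.1: descend 101001101101001000 ; hops seen [H0,H4,H2] ; pick H2
  Q 64.125.37.111: descend 0100000001111101001001010 ; hops seen [H0,H3] ; pick H3
  Q 202.76.53.134: descend 1100101001001100001101011000 ; hops seen [H0,H7,H0,H5,H4] ; pick H4
  Q 41.209.118.221: descend 0 ; hops seen [H0] ; pick H0
  del 202.76.53.136/29 (clear depth 29)
  + 166.208.0.0/12 (H6) depth=12
  del 64.125.37.7/32 (clear depth 32)
  + 64.125.32.0/20 (H0) depth=20
  + 202.76.53.128/28 (H2) depth=28
  + 166.210.42.64/26 (H0) depth=26
  Q 166.210.0.46: descend 101001101101001000 ; hops seen [H0,H6,H4,H2] ; pick H2
  Q 202.0.237.125: descend 110010100 ; hops seen [H0,H7] ; pick H7
  + 202.76.53.136/31 (H5) depth=31
  Q 166.210.42.65: descend 101001101101001000101010010 ; hops seen [H0,H6,H4,H2,H0] ; pick H0
  Q 166.210.0.0: descend 101001101101001000 ; hops seen [H0,H6,H4,H2] ; pick H2
  + 64.0.0.0/8 (H2) depth=8

== LOOKUPS ==
["H1","H7","H4","H4","H4","H0","H2","H2","H3","H4","H0","H2","H7","H0","H2"]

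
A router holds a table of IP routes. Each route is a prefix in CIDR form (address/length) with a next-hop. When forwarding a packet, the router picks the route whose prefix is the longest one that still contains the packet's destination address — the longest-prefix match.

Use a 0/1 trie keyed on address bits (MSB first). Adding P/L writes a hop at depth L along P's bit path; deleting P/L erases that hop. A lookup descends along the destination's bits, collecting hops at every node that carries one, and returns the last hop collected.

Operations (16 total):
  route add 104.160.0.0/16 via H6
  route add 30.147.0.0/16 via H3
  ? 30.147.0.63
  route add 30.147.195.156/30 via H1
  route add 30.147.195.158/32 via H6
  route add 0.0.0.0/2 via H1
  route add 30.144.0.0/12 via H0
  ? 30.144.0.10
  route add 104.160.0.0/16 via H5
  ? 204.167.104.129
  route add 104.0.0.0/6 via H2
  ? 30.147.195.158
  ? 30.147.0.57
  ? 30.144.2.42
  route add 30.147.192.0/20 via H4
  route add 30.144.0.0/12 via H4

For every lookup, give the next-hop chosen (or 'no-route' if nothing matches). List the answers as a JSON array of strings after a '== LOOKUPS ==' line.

Trace:
  add 104.160.0.0/16 -> H6 at depth 16
  add 30.147.0.0/16 -> H3 at depth 16
  ? 30.147.0.63  path d0:-→d1:-→d2:-→d3:-→d4:-→d5:-→d6:-→d7:-→d8:-→d9:-→d10:-→d11:-→d12:-→d13:-→d14:-→d15:-→d16:H3  best=H3
  add 30.147.195.156/30 -> H1 at depth 30
  add 30.147.195.158/32 -> H6 at depth 32
  add 0.0.0.0/2 -> H1 at depth 2
  add 30.144.0.0/12 -> H0 at depth 12
  ? 30.144.0.10  path d0:-→d1:-→d2:H1→d3:-→d4:-→d5:-→d6:-→d7:-→d8:-→d9:-→d10:-→d11:-→d12:H0→d13:-→d14:-  best=H0
  add 104.160.0.0/16 -> H5 at depth 16
  ? 204.167.104.129  path d0:-  best=no-route
  add 104.0.0.0/6 -> H2 at depth 6
  ? 30.147.195.158  path d0:-→d1:-→d2:H1→d3:-→d4:-→d5:-→d6:-→d7:-→d8:-→d9:-→d10:-→d11:-→d12:H0→d13:-→d14:-→d15:-→d16:H3→d17:-→d18:-→d19:-→d20:-→d21:-→d22:-→d23:-→d24:-→d25:-→d26:-→d27:-→d28:-→d29:-→d30:H1→d31:-→d32:H6  best=H6
  ? 30.147.0.57  path d0:-→d1:-→d2:H1→d3:-→d4:-→d5:-→d6:-→d7:-→d8:-→d9:-→d10:-→d11:-→d12:H0→d13:-→d14:-→d15:-→d16:H3  best=H3
  ? 30.144.2.42  path d0:-→d1:-→d2:H1→d3:-→d4:-→d5:-→d6:-→d7:-→d8:-→d9:-→d10:-→d11:-→d12:H0→d13:-→d14:-  best=H0
  add 30.147.192.0/20 -> H4 at depth 20
  add 30.144.0.0/12 -> H4 at depth 12

== LOOKUPS ==
["H3","H0","no-route","H6","H3","H0"]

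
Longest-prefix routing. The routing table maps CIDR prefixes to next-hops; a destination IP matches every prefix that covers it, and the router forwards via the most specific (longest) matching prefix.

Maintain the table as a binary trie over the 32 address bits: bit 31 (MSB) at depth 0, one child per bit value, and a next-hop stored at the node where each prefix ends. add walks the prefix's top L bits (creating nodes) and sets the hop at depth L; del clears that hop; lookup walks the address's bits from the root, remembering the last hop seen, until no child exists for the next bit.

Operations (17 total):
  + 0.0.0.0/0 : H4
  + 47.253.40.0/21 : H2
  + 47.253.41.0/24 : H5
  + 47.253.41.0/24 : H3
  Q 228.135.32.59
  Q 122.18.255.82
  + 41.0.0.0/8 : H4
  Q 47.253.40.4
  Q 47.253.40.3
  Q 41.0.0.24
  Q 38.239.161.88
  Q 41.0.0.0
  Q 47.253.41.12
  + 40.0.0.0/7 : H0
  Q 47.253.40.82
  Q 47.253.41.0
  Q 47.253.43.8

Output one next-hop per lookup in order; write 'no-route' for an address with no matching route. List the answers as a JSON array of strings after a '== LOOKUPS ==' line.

Trace:
  + 0.0.0.0/0 (H4) depth=0
  + 47.253.40.0/21 (H2) depth=21
  + 47.253.41.0/24 (H5) depth=24
  + 47.253.41.0/24 (H3) depth=24
  lookup 228.135.32.59: bits ε walk d0:H4 -> H4
  lookup 122.18.255.82: bits 0 walk d0:H4→d1:- -> H4
  + 41.0.0.0/8 (H4) depth=8
  lookup 47.253.40.4: bits 00101111111111010010100 walk d0:H4→d1:-→d2:-→d3:-→d4:-→d5:-→d6:-→d7:-→d8:-→d9:-→d10:-→d11:-→d12:-→d13:-→d14:-→d15:-→d16:-→d17:-→d18:-→d19:-→d20:-→d21:H2→d22:-→d23:- -> H2
  lookup 47.253.40.3: bits 00101111111111010010100 walk d0:H4→d1:-→d2:-→d3:-→d4:-→d5:-→d6:-→d7:-→d8:-→d9:-→d10:-→d11:-→d12:-→d13:-→d14:-→d15:-→d16:-→d17:-→d18:-→d19:-→d20:-→d21:H2→d22:-→d23:- -> H2
  lookup 41.0.0.24: bits 00101001 walk d0:H4→d1:-→d2:-→d3:-→d4:-→d5:-→d6:-→d7:-→d8:H4 -> H4
  lookup 38.239.161.88: bits 0010 walk d0:H4→d1:-→d2:-→d3:-→d4:- -> H4
  lookup 41.0.0.0: bits 00101001 walk d0:H4→d1:-→d2:-→d3:-→d4:-→d5:-→d6:-→d7:-→d8:H4 -> H4
  lookup 47.253.41.12: bits 001011111111110100101001 walk d0:H4→d1:-→d2:-→d3:-→d4:-→d5:-→d6:-→d7:-→d8:-→d9:-→d10:-→d11:-→d12:-→d13:-→d14:-→d15:-→d16:-→d17:-→d18:-→d19:-→d20:-→d21:H2→d22:-→d23:-→d24:H3 -> H3
  + 40.0.0.0/7 (H0) depth=7
  lookup 47.253.40.82: bits 00101111111111010010100 walk d0:H4→d1:-→d2:-→d3:-→d4:-→d5:-→d6:-→d7:-→d8:-→d9:-→d10:-→d11:-→d12:-→d13:-→d14:-→d15:-→d16:-→d17:-→d18:-→d19:-→d20:-→d21:H2→d22:-→d23:- -> H2
  lookup 47.253.41.0: bits 001011111111110100101001 walk d0:H4→d1:-→d2:-→d3:-→d4:-→d5:-→d6:-→d7:-→d8:-→d9:-→d10:-→d11:-→d12:-→d13:-→d14:-→d15:-→d16:-→d17:-→d18:-→d19:-→d20:-→d21:H2→d22:-→d23:-→d24:H3 -> H3
  lookup 47.253.43.8: bits 0010111111111101001010 walk d0:H4→d1:-→d2:-→d3:-→d4:-→d5:-→d6:-→d7:-→d8:-→d9:-→d10:-→d11:-→d12:-→d13:-→d14:-→d15:-→d16:-→d17:-→d18:-→d19:-→d20:-→d21:H2→d22:- -> H2

== LOOKUPS ==
["H4","H4","H2","H2","H4","H4","H4","H3","H2","H3","H2"]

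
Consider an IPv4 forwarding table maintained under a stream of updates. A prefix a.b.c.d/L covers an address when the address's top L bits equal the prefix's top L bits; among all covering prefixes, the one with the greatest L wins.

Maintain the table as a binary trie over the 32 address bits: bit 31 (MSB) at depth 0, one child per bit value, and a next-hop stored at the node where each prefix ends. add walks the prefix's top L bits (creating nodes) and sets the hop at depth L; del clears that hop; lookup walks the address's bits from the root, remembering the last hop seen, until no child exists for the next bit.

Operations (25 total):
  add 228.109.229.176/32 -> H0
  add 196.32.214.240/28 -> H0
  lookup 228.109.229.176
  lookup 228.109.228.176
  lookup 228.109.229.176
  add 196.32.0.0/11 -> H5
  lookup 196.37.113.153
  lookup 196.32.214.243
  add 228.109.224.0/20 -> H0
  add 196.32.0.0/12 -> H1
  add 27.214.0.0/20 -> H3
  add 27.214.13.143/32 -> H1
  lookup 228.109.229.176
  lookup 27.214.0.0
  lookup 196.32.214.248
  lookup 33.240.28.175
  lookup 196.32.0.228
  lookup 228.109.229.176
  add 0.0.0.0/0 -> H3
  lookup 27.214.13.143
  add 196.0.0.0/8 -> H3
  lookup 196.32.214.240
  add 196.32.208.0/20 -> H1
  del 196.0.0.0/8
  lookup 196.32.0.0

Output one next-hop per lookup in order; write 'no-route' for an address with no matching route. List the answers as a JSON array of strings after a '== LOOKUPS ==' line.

Apply in order:
  + 228.109.229.176/32 (H0) depth=32
  + 196.32.214.240/28 (H0) depth=28
  lookup 228.109.229.176: bits 11100100011011011110010110110000 walk d0:-→d1:-→d2:-→d3:-→d4:-→d5:-→d6:-→d7:-→d8:-→d9:-→d10:-→d11:-→d12:-→d13:-→d14:-→d15:-→d16:-→d17:-→d18:-→d19:-→d20:-→d21:-→d22:-→d23:-→d24:-→d25:-→d26:-→d27:-→d28:-→d29:-→d30:-→d31:-→d32:H0 -> H0
  lookup 228.109.228.176: bits 11100100011011011110010 walk d0:-→d1:-→d2:-→d3:-→d4:-→d5:-→d6:-→d7:-→d8:-→d9:-→d10:-→d11:-→d12:-→d13:-→d14:-→d15:-→d16:-→d17:-→d18:-→d19:-→d20:-→d21:-→d22:-→d23:- -> no-route
  lookup 228.109.229.176: bits 11100100011011011110010110110000 walk d0:-→d1:-→d2:-→d3:-→d4:-→d5:-→d6:-→d7:-→d8:-→d9:-→d10:-→d11:-→d12:-→d13:-→d14:-→d15:-→d16:-→d17:-→d18:-→d19:-→d20:-→d21:-→d22:-→d23:-→d24:-→d25:-→d26:-→d27:-→d28:-→d29:-→d30:-→d31:-→d32:H0 -> H0
  + 196.32.0.0/11 (H5) depth=11
  lookup 196.37.113.153: bits 1100010000100 walk d0:-→d1:-→d2:-→d3:-→d4:-→d5:-→d6:-→d7:-→d8:-→d9:-→d10:-→d11:H5→d12:-→d13:- -> H5
  lookup 196.32.214.243: bits 1100010000100000110101101111 walk d0:-→d1:-→d2:-→d3:-→d4:-→d5:-→d6:-→d7:-→d8:-→d9:-→d10:-→d11:H5→d12:-→d13:-→d14:-→d15:-→d16:-→d17:-→d18:-→d19:-→d20:-→d21:-→d22:-→d23:-→d24:-→d25:-→d26:-→d27:-→d28:H0 -> H0
  + 228.109.224.0/20 (H0) depth=20
  + 196.32.0.0/12 (H1) depth=12
  + 27.214.0.0/20 (H3) depth=20
  + 27.214.13.143/32 (H1) depth=32
  lookup 228.109.229.176: bits 11100100011011011110010110110000 walk d0:-→d1:-→d2:-→d3:-→d4:-→d5:-→d6:-→d7:-→d8:-→d9:-→d10:-→d11:-→d12:-→d13:-→d14:-→d15:-→d16:-→d17:-→d18:-→d19:-→d20:H0→d21:-→d22:-→d23:-→d24:-→d25:-→d26:-→d27:-→d28:-→d29:-→d30:-→d31:-→d32:H0 -> H0
  lookup 27.214.0.0: bits 00011011110101100000 walk d0:-→d1:-→d2:-→d3:-→d4:-→d5:-→d6:-→d7:-→d8:-→d9:-→d10:-→d11:-→d12:-→d13:-→d14:-→d15:-→d16:-→d17:-→d18:-→d19:-→d20:H3 -> H3
  lookup 196.32.214.248: bits 1100010000100000110101101111 walk d0:-→d1:-→d2:-→d3:-→d4:-→d5:-→d6:-→d7:-→d8:-→d9:-→d10:-→d11:H5→d12:H1→d13:-→d14:-→d15:-→d16:-→d17:-→d18:-→d19:-→d20:-→d21:-→d22:-→d23:-→d24:-→d25:-→d26:-→d27:-→d28:H0 -> H0
  lookup 33.240.28.175: bits 00 walk d0:-→d1:-→d2:- -> no-route
  lookup 196.32.0.228: bits 1100010000100000 walk d0:-→d1:-→d2:-→d3:-→d4:-→d5:-→d6:-→d7:-→d8:-→d9:-→d10:-→d11:H5→d12:H1→d13:-→d14:-→d15:-→d16:- -> H1
  lookup 228.109.229.176: bits 11100100011011011110010110110000 walk d0:-→d1:-→d2:-→d3:-→d4:-→d5:-→d6:-→d7:-→d8:-→d9:-→d10:-→d11:-→d12:-→d13:-→d14:-→d15:-→d16:-→d17:-→d18:-→d19:-→d20:H0→d21:-→d22:-→d23:-→d24:-→d25:-→d26:-→d27:-→d28:-→d29:-→d30:-→d31:-→d32:H0 -> H0
  + 0.0.0.0/0 (H3) depth=0
  lookup 27.214.13.143: bits 00011011110101100000110110001111 walk d0:H3→d1:-→d2:-→d3:-→d4:-→d5:-→d6:-→d7:-→d8:-→d9:-→d10:-→d11:-→d12:-→d13:-→d14:-→d15:-→d16:-→d17:-→d18:-→d19:-→d20:H3→d21:-→d22:-→d23:-→d24:-→d25:-→d26:-→d27:-→d28:-→d29:-→d30:-→d31:-→d32:H1 -> H1
  + 196.0.0.0/8 (H3) depth=8
  lookup 196.32.214.240: bits 1100010000100000110101101111 walk d0:H3→d1:-→d2:-→d3:-→d4:-→d5:-→d6:-→d7:-→d8:H3→d9:-→d10:-→d11:H5→d12:H1→d13:-→d14:-→d15:-→d16:-→d17:-→d18:-→d19:-→d20:-→d21:-→d22:-→d23:-→d24:-→d25:-→d26:-→d27:-→d28:H0 -> H0
  + 196.32.208.0/20 (H1) depth=20
  del 196.0.0.0/8 (clear depth 8)
  lookup 196.32.0.0: bits 1100010000100000 walk d0:H3→d1:-→d2:-→d3:-→d4:-→d5:-→d6:-→d7:-→d8:-→d9:-→d10:-→d11:H5→d12:H1→d13:-→d14:-→d15:-→d16:- -> H1

== LOOKUPS ==
["H0","no-route","H0","H5","H0","H0","H3","H0","no-route","H1","H0","H1","H0","H1"]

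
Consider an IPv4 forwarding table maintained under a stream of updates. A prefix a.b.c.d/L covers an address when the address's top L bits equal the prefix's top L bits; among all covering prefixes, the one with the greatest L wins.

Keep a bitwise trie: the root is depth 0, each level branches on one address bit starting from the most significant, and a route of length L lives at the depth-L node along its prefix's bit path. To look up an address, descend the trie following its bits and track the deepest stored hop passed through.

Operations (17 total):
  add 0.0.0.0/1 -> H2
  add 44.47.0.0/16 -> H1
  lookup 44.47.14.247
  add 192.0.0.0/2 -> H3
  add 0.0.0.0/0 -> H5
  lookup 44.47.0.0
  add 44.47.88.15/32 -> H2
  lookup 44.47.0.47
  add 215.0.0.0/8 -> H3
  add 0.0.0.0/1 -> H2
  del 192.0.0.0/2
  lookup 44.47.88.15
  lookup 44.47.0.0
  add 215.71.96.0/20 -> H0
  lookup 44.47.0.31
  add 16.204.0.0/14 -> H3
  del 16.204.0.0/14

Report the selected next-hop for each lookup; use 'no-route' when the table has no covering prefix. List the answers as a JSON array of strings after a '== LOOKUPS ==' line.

Trace:
  add 0.0.0.0/1 -> H2 at depth 1
  add 44.47.0.0/16 -> H1 at depth 16
  Q 44.47.14.247: descend 0010110000101111 ; hops seen [H2,H1] ; pick H1
  add 192.0.0.0/2 -> H3 at depth 2
  add 0.0.0.0/0 -> H5 at depth 0
  Q 44.47.0.0: descend 0010110000101111 ; hops seen [H5,H2,H1] ; pick H1
  add 44.47.88.15/32 -> H2 at depth 32
  Q 44.47.0.47: descend 00101100001011110 ; hops seen [H5,H2,H1] ; pick H1
  add 215.0.0.0/8 -> H3 at depth 8
  add 0.0.0.0/1 -> H2 at depth 1
  - 192.0.0.0/2 clear@2
  Q 44.47.88.15: descend 00101100001011110101100000001111 ; hops seen [H5,H2,H1,H2] ; pick H2
  Q 44.47.0.0: descend 00101100001011110 ; hops seen [H5,H2,H1] ; pick H1
  add 215.71.96.0/20 -> H0 at depth 20
  Q 44.47.0.31: descend 00101100001011110 ; hops seen [H5,H2,H1] ; pick H1
  add 16.204.0.0/14 -> H3 at depth 14
  - 16.204.0.0/14 clear@14

== LOOKUPS ==
["H1","H1","H1","H2","H1","H1"]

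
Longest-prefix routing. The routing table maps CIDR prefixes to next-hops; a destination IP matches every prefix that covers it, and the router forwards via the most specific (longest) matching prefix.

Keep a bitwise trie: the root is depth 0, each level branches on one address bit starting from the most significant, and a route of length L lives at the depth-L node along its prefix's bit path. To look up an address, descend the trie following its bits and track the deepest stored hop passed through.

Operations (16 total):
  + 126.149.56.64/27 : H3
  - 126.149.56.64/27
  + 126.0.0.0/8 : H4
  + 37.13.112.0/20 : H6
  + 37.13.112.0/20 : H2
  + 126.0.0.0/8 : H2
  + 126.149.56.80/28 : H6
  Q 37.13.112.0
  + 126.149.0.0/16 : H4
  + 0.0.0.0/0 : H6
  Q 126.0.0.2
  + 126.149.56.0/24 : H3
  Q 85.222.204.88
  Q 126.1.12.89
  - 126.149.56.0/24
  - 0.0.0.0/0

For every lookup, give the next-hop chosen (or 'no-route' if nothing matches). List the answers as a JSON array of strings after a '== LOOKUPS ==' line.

Process each operation:
  add 126.149.56.64/27 -> H3 at depth 27
  - 126.149.56.64/27 clear@27
  add 126.0.0.0/8 -> H4 at depth 8
  add 37.13.112.0/20 -> H6 at depth 20
  add 37.13.112.0/20 -> H2 at depth 20
  add 126.0.0.0/8 -> H2 at depth 8
  add 126.149.56.80/28 -> H6 at depth 28
  lookup 37.13.112.0: bits 00100101000011010111 walk d0:-→d1:-→d2:-→d3:-→d4:-→d5:-→d6:-→d7:-→d8:-→d9:-→d10:-→d11:-→d12:-→d13:-→d14:-→d15:-→d16:-→d17:-→d18:-→d19:-→d20:H2 -> H2
  add 126.149.0.0/16 -> H4 at depth 16
  add 0.0.0.0/0 -> H6 at depth 0
  lookup 126.0.0.2: bits 01111110 walk d0:H6→d1:-→d2:-→d3:-→d4:-→d5:-→d6:-→d7:-→d8:H2 -> H2
  add 126.149.56.0/24 -> H3 at depth 24
  lookup 85.222.204.88: bits 01 walk d0:H6→d1:-→d2:- -> H6
  lookup 126.1.12.89: bits 01111110 walk d0:H6→d1:-→d2:-→d3:-→d4:-→d5:-→d6:-→d7:-→d8:H2 -> H2
  - 126.149.56.0/24 clear@24
  - 0.0.0.0/0 clear@0

== LOOKUPS ==
["H2","H2","H6","H2"]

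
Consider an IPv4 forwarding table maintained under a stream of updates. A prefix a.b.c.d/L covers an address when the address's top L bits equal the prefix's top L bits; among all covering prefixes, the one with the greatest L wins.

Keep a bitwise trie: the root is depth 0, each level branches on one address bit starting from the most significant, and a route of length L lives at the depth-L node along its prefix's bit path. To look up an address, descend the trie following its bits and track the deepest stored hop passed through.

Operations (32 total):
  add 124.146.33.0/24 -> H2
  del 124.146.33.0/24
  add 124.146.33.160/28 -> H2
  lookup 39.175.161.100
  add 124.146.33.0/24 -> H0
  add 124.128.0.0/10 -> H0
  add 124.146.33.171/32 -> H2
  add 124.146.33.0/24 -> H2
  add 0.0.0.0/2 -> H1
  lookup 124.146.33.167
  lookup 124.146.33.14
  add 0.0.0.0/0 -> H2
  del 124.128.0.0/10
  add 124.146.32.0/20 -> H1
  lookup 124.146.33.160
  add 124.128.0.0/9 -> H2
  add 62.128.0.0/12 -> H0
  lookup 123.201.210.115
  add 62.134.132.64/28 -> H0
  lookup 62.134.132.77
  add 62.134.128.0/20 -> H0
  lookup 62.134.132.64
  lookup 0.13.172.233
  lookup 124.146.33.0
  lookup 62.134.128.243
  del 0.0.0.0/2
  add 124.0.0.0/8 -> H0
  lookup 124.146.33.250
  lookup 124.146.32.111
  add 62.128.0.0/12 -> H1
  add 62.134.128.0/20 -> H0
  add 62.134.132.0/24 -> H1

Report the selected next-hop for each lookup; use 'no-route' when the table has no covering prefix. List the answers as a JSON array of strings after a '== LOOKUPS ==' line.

Process each operation:
  + 124.146.33.0/24 (H2) depth=24
  - 124.146.33.0/24 clear@24
  + 124.146.33.160/28 (H2) depth=28
  lookup 39.175.161.100: bits 0 walk d0:-→d1:- -> no-route
  + 124.146.33.0/24 (H0) depth=24
  + 124.128.0.0/10 (H0) depth=10
  + 124.146.33.171/32 (H2) depth=32
  + 124.146.33.0/24 (H2) depth=24
  + 0.0.0.0/2 (H1) depth=2
  lookup 124.146.33.167: bits 0111110010010010001000011010 walk d0:-→d1:-→d2:-→d3:-→d4:-→d5:-→d6:-→d7:-→d8:-→d9:-→d10:H0→d11:-→d12:-→d13:-→d14:-→d15:-→d16:-→d17:-→d18:-→d19:-→d20:-→d21:-→d22:-→d23:-→d24:H2→d25:-→d26:-→d27:-→d28:H2 -> H2
  lookup 124.146.33.14: bits 011111001001001000100001 walk d0:-→d1:-→d2:-→d3:-→d4:-→d5:-→d6:-→d7:-→d8:-→d9:-→d10:H0→d11:-→d12:-→d13:-→d14:-→d15:-→d16:-→d17:-→d18:-→d19:-→d20:-→d21:-→d22:-→d23:-→d24:H2 -> H2
  + 0.0.0.0/0 (H2) depth=0
  - 124.128.0.0/10 clear@10
  + 124.146.32.0/20 (H1) depth=20
  lookup 124.146.33.160: bits 0111110010010010001000011010 walk d0:H2→d1:-→d2:-→d3:-→d4:-→d5:-→d6:-→d7:-→d8:-→d9:-→d10:-→d11:-→d12:-→d13:-→d14:-→d15:-→d16:-→d17:-→d18:-→d19:-→d20:H1→d21:-→d22:-→d23:-→d24:H2→d25:-→d26:-→d27:-→d28:H2 -> H2
  + 124.128.0.0/9 (H2) depth=9
  + 62.128.0.0/12 (H0) depth=12
  lookup 123.201.210.115: bits 01111 walk d0:H2→d1:-→d2:-→d3:-→d4:-→d5:- -> H2
  + 62.134.132.64/28 (H0) depth=28
  lookup 62.134.132.77: bits 0011111010000110100001000100 walk d0:H2→d1:-→d2:H1→d3:-→d4:-→d5:-→d6:-→d7:-→d8:-→d9:-→d10:-→d11:-→d12:H0→d13:-→d14:-→d15:-→d16:-→d17:-→d18:-→d19:-→d20:-→d21:-→d22:-→d23:-→d24:-→d25:-→d26:-→d27:-→d28:H0 -> H0
  + 62.134.128.0/20 (H0) depth=20
  lookup 62.134.132.64: bits 0011111010000110100001000100 walk d0:H2→d1:-→d2:H1→d3:-→d4:-→d5:-→d6:-→d7:-→d8:-→d9:-→d10:-→d11:-→d12:H0→d13:-→d14:-→d15:-→d16:-→d17:-→d18:-→d19:-→d20:H0→d21:-→d22:-→d23:-→d24:-→d25:-→d26:-→d27:-→d28:H0 -> H0
  lookup 0.13.172.233: bits 00 walk d0:H2→d1:-→d2:H1 -> H1
  lookup 124.146.33.0: bits 011111001001001000100001 walk d0:H2→d1:-→d2:-→d3:-→d4:-→d5:-→d6:-→d7:-→d8:-→d9:H2→d10:-→d11:-→d12:-→d13:-→d14:-→d15:-→d16:-→d17:-→d18:-→d19:-→d20:H1→d21:-→d22:-→d23:-→d24:H2 -> H2
  lookup 62.134.128.243: bits 001111101000011010000 walk d0:H2→d1:-→d2:H1→d3:-→d4:-→d5:-→d6:-→d7:-→d8:-→d9:-→d10:-→d11:-→d12:H0→d13:-→d14:-→d15:-→d16:-→d17:-→d18:-→d19:-→d20:H0→d21:- -> H0
  - 0.0.0.0/2 clear@2
  + 124.0.0.0/8 (H0) depth=8
  lookup 124.146.33.250: bits 0111110010010010001000011 walk d0:H2→d1:-→d2:-→d3:-→d4:-→d5:-→d6:-→d7:-→d8:H0→d9:H2→d10:-→d11:-→d12:-→d13:-→d14:-→d15:-→d16:-→d17:-→d18:-→d19:-→d20:H1→d21:-→d22:-→d23:-→d24:H2→d25:- -> H2
  lookup 124.146.32.111: bits 01111100100100100010000 walk d0:H2→d1:-→d2:-→d3:-→d4:-→d5:-→d6:-→d7:-→d8:H0→d9:H2→d10:-→d11:-→d12:-→d13:-→d14:-→d15:-→d16:-→d17:-→d18:-→d19:-→d20:H1→d21:-→d22:-→d23:- -> H1
  + 62.128.0.0/12 (H1) depth=12
  + 62.134.128.0/20 (H0) depth=20
  + 62.134.132.0/24 (H1) depth=24

== LOOKUPS ==
["no-route","H2","H2","H2","H2","H0","H0","H1","H2","H0","H2","H1"]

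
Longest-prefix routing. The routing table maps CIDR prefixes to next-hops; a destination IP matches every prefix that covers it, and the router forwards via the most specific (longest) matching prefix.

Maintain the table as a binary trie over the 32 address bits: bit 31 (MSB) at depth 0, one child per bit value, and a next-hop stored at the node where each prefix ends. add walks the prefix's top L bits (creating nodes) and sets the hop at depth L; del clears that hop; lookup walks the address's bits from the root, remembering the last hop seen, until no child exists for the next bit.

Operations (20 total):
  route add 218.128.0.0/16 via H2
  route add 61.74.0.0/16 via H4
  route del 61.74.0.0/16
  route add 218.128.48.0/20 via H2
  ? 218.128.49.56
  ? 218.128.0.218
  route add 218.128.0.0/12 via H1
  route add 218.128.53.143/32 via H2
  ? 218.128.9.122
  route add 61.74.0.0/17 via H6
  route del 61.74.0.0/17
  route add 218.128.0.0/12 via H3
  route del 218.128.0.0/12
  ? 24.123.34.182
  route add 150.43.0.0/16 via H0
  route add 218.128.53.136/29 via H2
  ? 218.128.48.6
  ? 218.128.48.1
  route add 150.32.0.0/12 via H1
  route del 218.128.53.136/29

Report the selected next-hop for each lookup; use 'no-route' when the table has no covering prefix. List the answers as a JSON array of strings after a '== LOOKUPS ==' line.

Trace:
  add 218.128.0.0/16 -> H2 at depth 16
  add 61.74.0.0/16 -> H4 at depth 16
  - 61.74.0.0/16 clear@16
  add 218.128.48.0/20 -> H2 at depth 20
  ? 218.128.49.56  path d0:-→d1:-→d2:-→d3:-→d4:-→d5:-→d6:-→d7:-→d8:-→d9:-→d10:-→d11:-→d12:-→d13:-→d14:-→d15:-→d16:H2→d17:-→d18:-→d19:-→d20:H2  best=H2
  ? 218.128.0.218  path d0:-→d1:-→d2:-→d3:-→d4:-→d5:-→d6:-→d7:-→d8:-→d9:-→d10:-→d11:-→d12:-→d13:-→d14:-→d15:-→d16:H2→d17:-→d18:-  best=H2
  add 218.128.0.0/12 -> H1 at depth 12
  add 218.128.53.143/32 -> H2 at depth 32
  ? 218.128.9.122  path d0:-→d1:-→d2:-→d3:-→d4:-→d5:-→d6:-→d7:-→d8:-→d9:-→d10:-→d11:-→d12:H1→d13:-→d14:-→d15:-→d16:H2→d17:-→d18:-  best=H2
  add 61.74.0.0/17 -> H6 at depth 17
  - 61.74.0.0/17 clear@17
  add 218.128.0.0/12 -> H3 at depth 12
  - 218.128.0.0/12 clear@12
  ? 24.123.34.182  path d0:-→d1:-→d2:-  best=no-route
  add 150.43.0.0/16 -> H0 at depth 16
  add 218.128.53.136/29 -> H2 at depth 29
  ? 218.128.48.6  path d0:-→d1:-→d2:-→d3:-→d4:-→d5:-→d6:-→d7:-→d8:-→d9:-→d10:-→d11:-→d12:-→d13:-→d14:-→d15:-→d16:H2→d17:-→d18:-→d19:-→d20:H2→d21:-  best=H2
  ? 218.128.48.1  path d0:-→d1:-→d2:-→d3:-→d4:-→d5:-→d6:-→d7:-→d8:-→d9:-→d10:-→d11:-→d12:-→d13:-→d14:-→d15:-→d16:H2→d17:-→d18:-→d19:-→d20:H2→d21:-  best=H2
  add 150.32.0.0/12 -> H1 at depth 12
  - 218.128.53.136/29 clear@29

== LOOKUPS ==
["H2","H2","H2","no-route","H2","H2"]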